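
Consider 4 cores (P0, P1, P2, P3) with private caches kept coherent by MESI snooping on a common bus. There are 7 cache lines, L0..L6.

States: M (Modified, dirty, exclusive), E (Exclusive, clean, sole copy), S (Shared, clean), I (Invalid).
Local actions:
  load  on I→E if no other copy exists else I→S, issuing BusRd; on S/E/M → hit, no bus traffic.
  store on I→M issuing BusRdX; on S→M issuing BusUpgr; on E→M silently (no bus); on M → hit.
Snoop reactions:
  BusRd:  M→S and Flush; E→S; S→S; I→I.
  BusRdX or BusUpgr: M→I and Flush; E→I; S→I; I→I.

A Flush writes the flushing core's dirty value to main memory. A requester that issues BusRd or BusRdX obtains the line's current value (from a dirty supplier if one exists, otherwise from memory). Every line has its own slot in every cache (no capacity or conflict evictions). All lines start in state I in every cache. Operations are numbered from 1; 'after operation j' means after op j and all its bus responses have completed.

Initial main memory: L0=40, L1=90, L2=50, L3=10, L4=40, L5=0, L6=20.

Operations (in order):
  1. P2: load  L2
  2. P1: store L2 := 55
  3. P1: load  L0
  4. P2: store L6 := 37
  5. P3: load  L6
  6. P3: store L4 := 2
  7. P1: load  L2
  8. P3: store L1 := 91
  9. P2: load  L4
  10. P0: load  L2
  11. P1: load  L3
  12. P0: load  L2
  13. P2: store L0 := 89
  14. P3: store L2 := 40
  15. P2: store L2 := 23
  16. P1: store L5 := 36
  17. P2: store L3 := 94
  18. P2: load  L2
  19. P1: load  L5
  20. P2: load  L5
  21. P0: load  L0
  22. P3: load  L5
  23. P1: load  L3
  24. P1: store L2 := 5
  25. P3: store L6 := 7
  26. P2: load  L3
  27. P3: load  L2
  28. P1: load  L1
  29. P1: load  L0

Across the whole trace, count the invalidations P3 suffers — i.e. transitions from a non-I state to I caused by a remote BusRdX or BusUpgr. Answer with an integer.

invalidations = 1

step 1: P2: load  L2  ⟶  IIEI  (L2)  txn=BusRd  M[L2]=50
step 2: P1: store L2 := 55  ⟶  IMII  (L2)  txn=BusRdX  M[L2]=50
step 3: P1: load  L0  ⟶  IEII  (L0)  txn=BusRd  M[L0]=40
step 4: P2: store L6 := 37  ⟶  IIMI  (L6)  txn=BusRdX  M[L6]=20
step 5: P3: load  L6  ⟶  IISS  (L6)  txn=BusRd+Flush  M[L6]=37
step 6: P3: store L4 := 2  ⟶  IIIM  (L4)  txn=BusRdX  M[L4]=40
step 7: P1: load  L2  ⟶  IMII  (L2)  txn=∅  M[L2]=50
step 8: P3: store L1 := 91  ⟶  IIIM  (L1)  txn=BusRdX  M[L1]=90
step 9: P2: load  L4  ⟶  IISS  (L4)  txn=BusRd+Flush  M[L4]=2
step 10: P0: load  L2  ⟶  SSII  (L2)  txn=BusRd+Flush  M[L2]=55
step 11: P1: load  L3  ⟶  IEII  (L3)  txn=BusRd  M[L3]=10
step 12: P0: load  L2  ⟶  SSII  (L2)  txn=∅  M[L2]=55
step 13: P2: store L0 := 89  ⟶  IIMI  (L0)  txn=BusRdX  M[L0]=40
step 14: P3: store L2 := 40  ⟶  IIIM  (L2)  txn=BusRdX  M[L2]=55
step 15: P2: store L2 := 23  ⟶  IIMI  (L2)  txn=BusRdX+Flush  M[L2]=40
step 16: P1: store L5 := 36  ⟶  IMII  (L5)  txn=BusRdX  M[L5]=0
step 17: P2: store L3 := 94  ⟶  IIMI  (L3)  txn=BusRdX  M[L3]=10
step 18: P2: load  L2  ⟶  IIMI  (L2)  txn=∅  M[L2]=40
step 19: P1: load  L5  ⟶  IMII  (L5)  txn=∅  M[L5]=0
step 20: P2: load  L5  ⟶  ISSI  (L5)  txn=BusRd+Flush  M[L5]=36
step 21: P0: load  L0  ⟶  SISI  (L0)  txn=BusRd+Flush  M[L0]=89
step 22: P3: load  L5  ⟶  ISSS  (L5)  txn=BusRd  M[L5]=36
step 23: P1: load  L3  ⟶  ISSI  (L3)  txn=BusRd+Flush  M[L3]=94
step 24: P1: store L2 := 5  ⟶  IMII  (L2)  txn=BusRdX+Flush  M[L2]=23
step 25: P3: store L6 := 7  ⟶  IIIM  (L6)  txn=BusUpgr  M[L6]=37
step 26: P2: load  L3  ⟶  ISSI  (L3)  txn=∅  M[L3]=94
step 27: P3: load  L2  ⟶  ISIS  (L2)  txn=BusRd+Flush  M[L2]=5
step 28: P1: load  L1  ⟶  ISIS  (L1)  txn=BusRd+Flush  M[L1]=91
step 29: P1: load  L0  ⟶  SSSI  (L0)  txn=BusRd  M[L0]=89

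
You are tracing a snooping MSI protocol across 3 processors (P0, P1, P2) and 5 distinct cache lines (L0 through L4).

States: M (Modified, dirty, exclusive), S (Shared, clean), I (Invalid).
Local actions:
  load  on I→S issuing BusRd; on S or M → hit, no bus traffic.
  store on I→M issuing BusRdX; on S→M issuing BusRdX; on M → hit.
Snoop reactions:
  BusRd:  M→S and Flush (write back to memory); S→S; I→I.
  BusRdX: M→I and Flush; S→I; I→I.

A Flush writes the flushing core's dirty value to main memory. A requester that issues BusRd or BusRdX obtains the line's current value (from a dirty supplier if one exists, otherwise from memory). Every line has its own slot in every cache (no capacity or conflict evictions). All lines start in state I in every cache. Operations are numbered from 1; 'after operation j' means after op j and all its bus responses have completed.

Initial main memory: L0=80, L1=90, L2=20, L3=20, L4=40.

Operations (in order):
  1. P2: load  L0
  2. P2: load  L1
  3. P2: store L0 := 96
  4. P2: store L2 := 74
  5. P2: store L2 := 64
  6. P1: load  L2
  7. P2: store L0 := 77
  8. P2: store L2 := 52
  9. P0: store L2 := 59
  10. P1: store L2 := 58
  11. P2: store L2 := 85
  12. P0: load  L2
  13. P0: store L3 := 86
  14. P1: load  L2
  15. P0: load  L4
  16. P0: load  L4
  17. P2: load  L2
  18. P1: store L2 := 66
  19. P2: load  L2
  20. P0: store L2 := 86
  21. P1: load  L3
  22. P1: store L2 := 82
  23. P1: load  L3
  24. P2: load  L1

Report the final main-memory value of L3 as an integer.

memory[L3] = 86

  op1 P2: load  L0 → I/I/S on L0; bus BusRd; mem=80
  op2 P2: load  L1 → I/I/S on L1; bus BusRd; mem=90
  op3 P2: store L0 := 96 → I/I/M on L0; bus BusRdX; mem=80
  op4 P2: store L2 := 74 → I/I/M on L2; bus BusRdX; mem=20
  op5 P2: store L2 := 64 → I/I/M on L2; bus (none); mem=20
  op6 P1: load  L2 → I/S/S on L2; bus BusRd Flush; mem=64
  op7 P2: store L0 := 77 → I/I/M on L0; bus (none); mem=80
  op8 P2: store L2 := 52 → I/I/M on L2; bus BusRdX; mem=64
  op9 P0: store L2 := 59 → M/I/I on L2; bus BusRdX Flush; mem=52
  op10 P1: store L2 := 58 → I/M/I on L2; bus BusRdX Flush; mem=59
  op11 P2: store L2 := 85 → I/I/M on L2; bus BusRdX Flush; mem=58
  op12 P0: load  L2 → S/I/S on L2; bus BusRd Flush; mem=85
  op13 P0: store L3 := 86 → M/I/I on L3; bus BusRdX; mem=20
  op14 P1: load  L2 → S/S/S on L2; bus BusRd; mem=85
  op15 P0: load  L4 → S/I/I on L4; bus BusRd; mem=40
  op16 P0: load  L4 → S/I/I on L4; bus (none); mem=40
  op17 P2: load  L2 → S/S/S on L2; bus (none); mem=85
  op18 P1: store L2 := 66 → I/M/I on L2; bus BusRdX; mem=85
  op19 P2: load  L2 → I/S/S on L2; bus BusRd Flush; mem=66
  op20 P0: store L2 := 86 → M/I/I on L2; bus BusRdX; mem=66
  op21 P1: load  L3 → S/S/I on L3; bus BusRd Flush; mem=86
  op22 P1: store L2 := 82 → I/M/I on L2; bus BusRdX Flush; mem=86
  op23 P1: load  L3 → S/S/I on L3; bus (none); mem=86
  op24 P2: load  L1 → I/I/S on L1; bus (none); mem=90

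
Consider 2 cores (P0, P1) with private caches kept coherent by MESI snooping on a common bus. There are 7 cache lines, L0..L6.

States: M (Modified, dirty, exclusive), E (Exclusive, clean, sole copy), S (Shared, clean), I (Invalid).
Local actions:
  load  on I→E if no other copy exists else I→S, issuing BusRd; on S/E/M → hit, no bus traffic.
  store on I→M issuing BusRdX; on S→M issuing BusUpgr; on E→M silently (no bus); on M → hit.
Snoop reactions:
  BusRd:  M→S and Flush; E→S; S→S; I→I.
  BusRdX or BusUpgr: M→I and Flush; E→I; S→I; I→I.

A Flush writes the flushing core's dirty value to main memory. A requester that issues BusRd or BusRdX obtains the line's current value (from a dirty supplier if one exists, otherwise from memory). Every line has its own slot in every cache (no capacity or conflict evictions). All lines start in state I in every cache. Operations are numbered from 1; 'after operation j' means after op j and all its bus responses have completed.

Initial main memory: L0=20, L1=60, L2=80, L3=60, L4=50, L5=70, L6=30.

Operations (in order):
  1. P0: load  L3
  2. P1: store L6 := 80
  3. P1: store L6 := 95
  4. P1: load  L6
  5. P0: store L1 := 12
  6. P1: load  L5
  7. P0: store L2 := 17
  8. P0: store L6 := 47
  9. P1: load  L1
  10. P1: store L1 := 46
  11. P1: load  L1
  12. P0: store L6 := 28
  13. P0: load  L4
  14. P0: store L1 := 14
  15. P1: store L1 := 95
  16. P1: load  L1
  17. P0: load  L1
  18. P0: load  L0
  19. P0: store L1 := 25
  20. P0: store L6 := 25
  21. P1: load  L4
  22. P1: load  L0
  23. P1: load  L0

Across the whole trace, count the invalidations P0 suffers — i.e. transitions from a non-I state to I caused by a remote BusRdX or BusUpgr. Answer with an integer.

step 1: P0: load  L3  ⟶  EI  (L3)  txn=BusRd  M[L3]=60
step 2: P1: store L6 := 80  ⟶  IM  (L6)  txn=BusRdX  M[L6]=30
step 3: P1: store L6 := 95  ⟶  IM  (L6)  txn=∅  M[L6]=30
step 4: P1: load  L6  ⟶  IM  (L6)  txn=∅  M[L6]=30
step 5: P0: store L1 := 12  ⟶  MI  (L1)  txn=BusRdX  M[L1]=60
step 6: P1: load  L5  ⟶  IE  (L5)  txn=BusRd  M[L5]=70
step 7: P0: store L2 := 17  ⟶  MI  (L2)  txn=BusRdX  M[L2]=80
step 8: P0: store L6 := 47  ⟶  MI  (L6)  txn=BusRdX+Flush  M[L6]=95
step 9: P1: load  L1  ⟶  SS  (L1)  txn=BusRd+Flush  M[L1]=12
step 10: P1: store L1 := 46  ⟶  IM  (L1)  txn=BusUpgr  M[L1]=12
step 11: P1: load  L1  ⟶  IM  (L1)  txn=∅  M[L1]=12
step 12: P0: store L6 := 28  ⟶  MI  (L6)  txn=∅  M[L6]=95
step 13: P0: load  L4  ⟶  EI  (L4)  txn=BusRd  M[L4]=50
step 14: P0: store L1 := 14  ⟶  MI  (L1)  txn=BusRdX+Flush  M[L1]=46
step 15: P1: store L1 := 95  ⟶  IM  (L1)  txn=BusRdX+Flush  M[L1]=14
step 16: P1: load  L1  ⟶  IM  (L1)  txn=∅  M[L1]=14
step 17: P0: load  L1  ⟶  SS  (L1)  txn=BusRd+Flush  M[L1]=95
step 18: P0: load  L0  ⟶  EI  (L0)  txn=BusRd  M[L0]=20
step 19: P0: store L1 := 25  ⟶  MI  (L1)  txn=BusUpgr  M[L1]=95
step 20: P0: store L6 := 25  ⟶  MI  (L6)  txn=∅  M[L6]=95
step 21: P1: load  L4  ⟶  SS  (L4)  txn=BusRd  M[L4]=50
step 22: P1: load  L0  ⟶  SS  (L0)  txn=BusRd  M[L0]=20
step 23: P1: load  L0  ⟶  SS  (L0)  txn=∅  M[L0]=20

invalidations = 2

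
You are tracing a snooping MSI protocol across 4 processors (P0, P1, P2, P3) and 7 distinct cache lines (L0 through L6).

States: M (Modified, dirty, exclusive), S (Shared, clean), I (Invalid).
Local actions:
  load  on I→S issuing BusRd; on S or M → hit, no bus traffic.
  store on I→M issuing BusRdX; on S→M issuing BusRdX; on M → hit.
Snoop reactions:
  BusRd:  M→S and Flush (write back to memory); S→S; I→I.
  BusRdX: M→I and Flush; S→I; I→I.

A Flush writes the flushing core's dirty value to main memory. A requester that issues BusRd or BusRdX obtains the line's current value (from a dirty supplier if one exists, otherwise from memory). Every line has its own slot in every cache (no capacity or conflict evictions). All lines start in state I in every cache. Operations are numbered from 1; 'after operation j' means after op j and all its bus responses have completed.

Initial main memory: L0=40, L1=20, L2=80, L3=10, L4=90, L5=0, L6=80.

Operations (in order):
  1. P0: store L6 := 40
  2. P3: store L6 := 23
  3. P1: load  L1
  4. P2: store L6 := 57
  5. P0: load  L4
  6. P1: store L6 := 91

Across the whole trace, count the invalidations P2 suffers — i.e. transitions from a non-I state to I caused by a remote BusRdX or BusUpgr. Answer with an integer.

1. P0: store L6 := 40  bus=[BusRdX]  L6: P0=M P1=I P2=I P3=I  mem[L6]=80
2. P3: store L6 := 23  bus=[BusRdX,Flush]  L6: P0=I P1=I P2=I P3=M  mem[L6]=40
3. P1: load  L1  bus=[BusRd]  L1: P0=I P1=S P2=I P3=I  mem[L1]=20
4. P2: store L6 := 57  bus=[BusRdX,Flush]  L6: P0=I P1=I P2=M P3=I  mem[L6]=23
5. P0: load  L4  bus=[BusRd]  L4: P0=S P1=I P2=I P3=I  mem[L4]=90
6. P1: store L6 := 91  bus=[BusRdX,Flush]  L6: P0=I P1=M P2=I P3=I  mem[L6]=57

invalidations = 1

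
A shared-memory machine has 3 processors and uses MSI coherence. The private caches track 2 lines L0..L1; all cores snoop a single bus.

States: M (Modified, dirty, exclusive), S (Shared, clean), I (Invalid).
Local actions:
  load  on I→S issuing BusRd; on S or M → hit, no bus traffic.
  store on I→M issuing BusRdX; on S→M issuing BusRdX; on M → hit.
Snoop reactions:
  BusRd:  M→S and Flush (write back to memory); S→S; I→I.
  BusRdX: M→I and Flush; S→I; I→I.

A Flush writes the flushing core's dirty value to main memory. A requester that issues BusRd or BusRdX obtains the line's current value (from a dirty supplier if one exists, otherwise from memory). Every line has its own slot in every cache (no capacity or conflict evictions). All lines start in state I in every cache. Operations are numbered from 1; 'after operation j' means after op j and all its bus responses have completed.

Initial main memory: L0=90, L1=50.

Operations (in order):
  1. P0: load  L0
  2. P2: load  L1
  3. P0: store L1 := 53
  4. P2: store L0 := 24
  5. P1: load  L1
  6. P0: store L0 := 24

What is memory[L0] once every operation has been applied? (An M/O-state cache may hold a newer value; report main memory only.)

step 1: P0: load  L0  ⟶  SII  (L0)  txn=BusRd  M[L0]=90
step 2: P2: load  L1  ⟶  IIS  (L1)  txn=BusRd  M[L1]=50
step 3: P0: store L1 := 53  ⟶  MII  (L1)  txn=BusRdX  M[L1]=50
step 4: P2: store L0 := 24  ⟶  IIM  (L0)  txn=BusRdX  M[L0]=90
step 5: P1: load  L1  ⟶  SSI  (L1)  txn=BusRd+Flush  M[L1]=53
step 6: P0: store L0 := 24  ⟶  MII  (L0)  txn=BusRdX+Flush  M[L0]=24

memory[L0] = 24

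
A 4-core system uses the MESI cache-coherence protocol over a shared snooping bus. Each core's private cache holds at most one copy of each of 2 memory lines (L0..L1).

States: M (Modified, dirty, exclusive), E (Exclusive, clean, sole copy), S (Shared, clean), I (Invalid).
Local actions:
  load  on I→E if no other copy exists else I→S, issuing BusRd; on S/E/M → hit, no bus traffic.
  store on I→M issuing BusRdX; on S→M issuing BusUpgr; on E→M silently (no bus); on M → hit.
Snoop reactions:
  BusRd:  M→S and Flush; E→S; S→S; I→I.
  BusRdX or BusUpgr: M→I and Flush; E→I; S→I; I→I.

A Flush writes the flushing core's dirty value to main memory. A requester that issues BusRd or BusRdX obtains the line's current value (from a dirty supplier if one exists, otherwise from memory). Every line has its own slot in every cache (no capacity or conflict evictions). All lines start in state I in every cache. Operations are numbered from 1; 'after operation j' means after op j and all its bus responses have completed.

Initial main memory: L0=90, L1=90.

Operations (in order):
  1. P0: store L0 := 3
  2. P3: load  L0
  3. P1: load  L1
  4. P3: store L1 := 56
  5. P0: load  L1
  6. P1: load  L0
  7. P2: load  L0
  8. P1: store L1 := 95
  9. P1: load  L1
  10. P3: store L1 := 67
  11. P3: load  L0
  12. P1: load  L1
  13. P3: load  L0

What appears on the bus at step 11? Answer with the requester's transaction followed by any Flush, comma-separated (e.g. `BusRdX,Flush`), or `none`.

  op1 P0: store L0 := 3 → M/I/I/I on L0; bus BusRdX; mem=90
  op2 P3: load  L0 → S/I/I/S on L0; bus BusRd Flush; mem=3
  op3 P1: load  L1 → I/E/I/I on L1; bus BusRd; mem=90
  op4 P3: store L1 := 56 → I/I/I/M on L1; bus BusRdX; mem=90
  op5 P0: load  L1 → S/I/I/S on L1; bus BusRd Flush; mem=56
  op6 P1: load  L0 → S/S/I/S on L0; bus BusRd; mem=3
  op7 P2: load  L0 → S/S/S/S on L0; bus BusRd; mem=3
  op8 P1: store L1 := 95 → I/M/I/I on L1; bus BusRdX; mem=56
  op9 P1: load  L1 → I/M/I/I on L1; bus (none); mem=56
  op10 P3: store L1 := 67 → I/I/I/M on L1; bus BusRdX Flush; mem=95
  op11 P3: load  L0 → S/S/S/S on L0; bus (none); mem=3
  op12 P1: load  L1 → I/S/I/S on L1; bus BusRd Flush; mem=67
  op13 P3: load  L0 → S/S/S/S on L0; bus (none); mem=3

bus = none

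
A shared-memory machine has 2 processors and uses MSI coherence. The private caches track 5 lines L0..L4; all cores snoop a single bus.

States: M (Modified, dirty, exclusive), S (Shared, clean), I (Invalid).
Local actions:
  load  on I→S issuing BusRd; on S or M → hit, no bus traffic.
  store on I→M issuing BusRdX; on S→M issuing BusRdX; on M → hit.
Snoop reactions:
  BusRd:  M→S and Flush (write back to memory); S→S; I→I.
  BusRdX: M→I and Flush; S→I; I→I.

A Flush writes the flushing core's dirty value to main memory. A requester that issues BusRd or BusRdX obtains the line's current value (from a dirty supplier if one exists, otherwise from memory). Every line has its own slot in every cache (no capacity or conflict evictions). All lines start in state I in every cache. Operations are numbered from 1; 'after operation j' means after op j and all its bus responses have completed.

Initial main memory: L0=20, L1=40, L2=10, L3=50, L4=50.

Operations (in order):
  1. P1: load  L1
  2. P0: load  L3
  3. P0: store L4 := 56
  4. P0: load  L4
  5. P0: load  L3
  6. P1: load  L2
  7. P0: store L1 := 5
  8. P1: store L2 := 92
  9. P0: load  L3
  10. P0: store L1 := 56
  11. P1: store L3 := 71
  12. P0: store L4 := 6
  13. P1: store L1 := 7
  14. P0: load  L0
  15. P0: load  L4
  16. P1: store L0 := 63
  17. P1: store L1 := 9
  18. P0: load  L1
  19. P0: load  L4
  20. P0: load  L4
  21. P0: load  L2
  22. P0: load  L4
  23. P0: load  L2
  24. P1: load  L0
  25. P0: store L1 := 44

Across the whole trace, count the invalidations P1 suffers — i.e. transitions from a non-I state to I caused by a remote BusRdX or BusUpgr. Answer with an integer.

1. P1: load  L1  bus=[BusRd]  L1: P0=I P1=S  mem[L1]=40
2. P0: load  L3  bus=[BusRd]  L3: P0=S P1=I  mem[L3]=50
3. P0: store L4 := 56  bus=[BusRdX]  L4: P0=M P1=I  mem[L4]=50
4. P0: load  L4  bus=[-]  L4: P0=M P1=I  mem[L4]=50
5. P0: load  L3  bus=[-]  L3: P0=S P1=I  mem[L3]=50
6. P1: load  L2  bus=[BusRd]  L2: P0=I P1=S  mem[L2]=10
7. P0: store L1 := 5  bus=[BusRdX]  L1: P0=M P1=I  mem[L1]=40
8. P1: store L2 := 92  bus=[BusRdX]  L2: P0=I P1=M  mem[L2]=10
9. P0: load  L3  bus=[-]  L3: P0=S P1=I  mem[L3]=50
10. P0: store L1 := 56  bus=[-]  L1: P0=M P1=I  mem[L1]=40
11. P1: store L3 := 71  bus=[BusRdX]  L3: P0=I P1=M  mem[L3]=50
12. P0: store L4 := 6  bus=[-]  L4: P0=M P1=I  mem[L4]=50
13. P1: store L1 := 7  bus=[BusRdX,Flush]  L1: P0=I P1=M  mem[L1]=56
14. P0: load  L0  bus=[BusRd]  L0: P0=S P1=I  mem[L0]=20
15. P0: load  L4  bus=[-]  L4: P0=M P1=I  mem[L4]=50
16. P1: store L0 := 63  bus=[BusRdX]  L0: P0=I P1=M  mem[L0]=20
17. P1: store L1 := 9  bus=[-]  L1: P0=I P1=M  mem[L1]=56
18. P0: load  L1  bus=[BusRd,Flush]  L1: P0=S P1=S  mem[L1]=9
19. P0: load  L4  bus=[-]  L4: P0=M P1=I  mem[L4]=50
20. P0: load  L4  bus=[-]  L4: P0=M P1=I  mem[L4]=50
21. P0: load  L2  bus=[BusRd,Flush]  L2: P0=S P1=S  mem[L2]=92
22. P0: load  L4  bus=[-]  L4: P0=M P1=I  mem[L4]=50
23. P0: load  L2  bus=[-]  L2: P0=S P1=S  mem[L2]=92
24. P1: load  L0  bus=[-]  L0: P0=I P1=M  mem[L0]=20
25. P0: store L1 := 44  bus=[BusRdX]  L1: P0=M P1=I  mem[L1]=9

invalidations = 2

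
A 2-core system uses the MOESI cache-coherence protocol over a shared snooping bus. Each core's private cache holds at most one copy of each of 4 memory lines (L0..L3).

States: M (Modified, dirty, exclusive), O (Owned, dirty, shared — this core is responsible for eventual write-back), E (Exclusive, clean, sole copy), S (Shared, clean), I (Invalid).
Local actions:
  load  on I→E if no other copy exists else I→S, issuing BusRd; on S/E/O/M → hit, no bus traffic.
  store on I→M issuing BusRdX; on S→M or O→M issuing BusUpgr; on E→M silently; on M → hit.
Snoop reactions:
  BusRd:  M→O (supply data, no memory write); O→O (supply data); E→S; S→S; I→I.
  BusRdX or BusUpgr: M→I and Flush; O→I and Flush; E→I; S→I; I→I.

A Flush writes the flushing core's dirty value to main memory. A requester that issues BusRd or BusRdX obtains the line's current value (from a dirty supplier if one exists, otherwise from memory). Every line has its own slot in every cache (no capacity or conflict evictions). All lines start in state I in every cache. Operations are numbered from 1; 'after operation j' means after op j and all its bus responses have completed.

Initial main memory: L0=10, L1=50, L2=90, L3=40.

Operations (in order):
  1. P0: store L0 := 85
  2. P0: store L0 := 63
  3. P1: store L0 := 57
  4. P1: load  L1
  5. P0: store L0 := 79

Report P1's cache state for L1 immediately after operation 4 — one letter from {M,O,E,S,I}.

state = E

1. P0: store L0 := 85  bus=[BusRdX]  L0: P0=M P1=I  mem[L0]=10
2. P0: store L0 := 63  bus=[-]  L0: P0=M P1=I  mem[L0]=10
3. P1: store L0 := 57  bus=[BusRdX,Flush]  L0: P0=I P1=M  mem[L0]=63
4. P1: load  L1  bus=[BusRd]  L1: P0=I P1=E  mem[L1]=50
5. P0: store L0 := 79  bus=[BusRdX,Flush]  L0: P0=M P1=I  mem[L0]=57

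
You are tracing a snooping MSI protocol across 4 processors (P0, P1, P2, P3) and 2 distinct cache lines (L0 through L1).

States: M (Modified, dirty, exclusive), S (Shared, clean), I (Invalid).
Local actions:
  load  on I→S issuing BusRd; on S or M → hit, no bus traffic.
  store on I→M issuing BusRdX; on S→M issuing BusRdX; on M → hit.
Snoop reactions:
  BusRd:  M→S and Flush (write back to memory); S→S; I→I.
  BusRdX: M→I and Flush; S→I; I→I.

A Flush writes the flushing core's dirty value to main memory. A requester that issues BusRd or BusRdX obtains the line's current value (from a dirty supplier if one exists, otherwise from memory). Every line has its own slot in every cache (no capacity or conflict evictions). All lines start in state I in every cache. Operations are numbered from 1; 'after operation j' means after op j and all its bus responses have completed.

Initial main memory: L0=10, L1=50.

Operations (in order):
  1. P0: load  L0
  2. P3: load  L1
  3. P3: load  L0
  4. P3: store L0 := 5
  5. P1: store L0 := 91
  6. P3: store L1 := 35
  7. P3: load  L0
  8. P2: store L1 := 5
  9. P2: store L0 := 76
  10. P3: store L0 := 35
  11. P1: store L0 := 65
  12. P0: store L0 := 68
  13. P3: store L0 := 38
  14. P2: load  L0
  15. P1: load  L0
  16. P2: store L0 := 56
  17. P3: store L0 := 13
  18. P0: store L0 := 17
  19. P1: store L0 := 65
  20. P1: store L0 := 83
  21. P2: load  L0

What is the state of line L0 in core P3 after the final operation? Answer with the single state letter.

state = I

  op1 P0: load  L0 → S/I/I/I on L0; bus BusRd; mem=10
  op2 P3: load  L1 → I/I/I/S on L1; bus BusRd; mem=50
  op3 P3: load  L0 → S/I/I/S on L0; bus BusRd; mem=10
  op4 P3: store L0 := 5 → I/I/I/M on L0; bus BusRdX; mem=10
  op5 P1: store L0 := 91 → I/M/I/I on L0; bus BusRdX Flush; mem=5
  op6 P3: store L1 := 35 → I/I/I/M on L1; bus BusRdX; mem=50
  op7 P3: load  L0 → I/S/I/S on L0; bus BusRd Flush; mem=91
  op8 P2: store L1 := 5 → I/I/M/I on L1; bus BusRdX Flush; mem=35
  op9 P2: store L0 := 76 → I/I/M/I on L0; bus BusRdX; mem=91
  op10 P3: store L0 := 35 → I/I/I/M on L0; bus BusRdX Flush; mem=76
  op11 P1: store L0 := 65 → I/M/I/I on L0; bus BusRdX Flush; mem=35
  op12 P0: store L0 := 68 → M/I/I/I on L0; bus BusRdX Flush; mem=65
  op13 P3: store L0 := 38 → I/I/I/M on L0; bus BusRdX Flush; mem=68
  op14 P2: load  L0 → I/I/S/S on L0; bus BusRd Flush; mem=38
  op15 P1: load  L0 → I/S/S/S on L0; bus BusRd; mem=38
  op16 P2: store L0 := 56 → I/I/M/I on L0; bus BusRdX; mem=38
  op17 P3: store L0 := 13 → I/I/I/M on L0; bus BusRdX Flush; mem=56
  op18 P0: store L0 := 17 → M/I/I/I on L0; bus BusRdX Flush; mem=13
  op19 P1: store L0 := 65 → I/M/I/I on L0; bus BusRdX Flush; mem=17
  op20 P1: store L0 := 83 → I/M/I/I on L0; bus (none); mem=17
  op21 P2: load  L0 → I/S/S/I on L0; bus BusRd Flush; mem=83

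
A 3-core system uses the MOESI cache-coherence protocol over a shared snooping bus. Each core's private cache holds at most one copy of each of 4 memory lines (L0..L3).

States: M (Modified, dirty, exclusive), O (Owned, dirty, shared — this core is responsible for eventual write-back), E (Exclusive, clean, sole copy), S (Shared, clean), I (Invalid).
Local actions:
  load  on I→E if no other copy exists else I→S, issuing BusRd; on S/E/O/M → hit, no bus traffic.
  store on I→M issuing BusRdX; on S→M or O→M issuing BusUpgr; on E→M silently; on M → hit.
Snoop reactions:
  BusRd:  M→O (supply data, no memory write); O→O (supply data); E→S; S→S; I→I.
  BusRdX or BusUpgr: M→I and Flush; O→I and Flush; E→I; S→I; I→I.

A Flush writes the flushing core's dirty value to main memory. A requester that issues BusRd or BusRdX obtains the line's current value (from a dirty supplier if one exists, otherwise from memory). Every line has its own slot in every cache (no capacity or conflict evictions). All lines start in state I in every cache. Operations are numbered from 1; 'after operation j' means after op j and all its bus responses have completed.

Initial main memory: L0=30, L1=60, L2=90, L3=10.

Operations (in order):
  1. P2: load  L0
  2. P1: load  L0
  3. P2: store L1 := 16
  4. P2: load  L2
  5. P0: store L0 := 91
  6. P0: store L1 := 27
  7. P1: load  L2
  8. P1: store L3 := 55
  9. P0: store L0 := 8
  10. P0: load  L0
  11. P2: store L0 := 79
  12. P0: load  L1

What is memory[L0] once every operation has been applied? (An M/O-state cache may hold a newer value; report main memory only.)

step 1: P2: load  L0  ⟶  IIE  (L0)  txn=BusRd  M[L0]=30
step 2: P1: load  L0  ⟶  ISS  (L0)  txn=BusRd  M[L0]=30
step 3: P2: store L1 := 16  ⟶  IIM  (L1)  txn=BusRdX  M[L1]=60
step 4: P2: load  L2  ⟶  IIE  (L2)  txn=BusRd  M[L2]=90
step 5: P0: store L0 := 91  ⟶  MII  (L0)  txn=BusRdX  M[L0]=30
step 6: P0: store L1 := 27  ⟶  MII  (L1)  txn=BusRdX+Flush  M[L1]=16
step 7: P1: load  L2  ⟶  ISS  (L2)  txn=BusRd  M[L2]=90
step 8: P1: store L3 := 55  ⟶  IMI  (L3)  txn=BusRdX  M[L3]=10
step 9: P0: store L0 := 8  ⟶  MII  (L0)  txn=∅  M[L0]=30
step 10: P0: load  L0  ⟶  MII  (L0)  txn=∅  M[L0]=30
step 11: P2: store L0 := 79  ⟶  IIM  (L0)  txn=BusRdX+Flush  M[L0]=8
step 12: P0: load  L1  ⟶  MII  (L1)  txn=∅  M[L1]=16

memory[L0] = 8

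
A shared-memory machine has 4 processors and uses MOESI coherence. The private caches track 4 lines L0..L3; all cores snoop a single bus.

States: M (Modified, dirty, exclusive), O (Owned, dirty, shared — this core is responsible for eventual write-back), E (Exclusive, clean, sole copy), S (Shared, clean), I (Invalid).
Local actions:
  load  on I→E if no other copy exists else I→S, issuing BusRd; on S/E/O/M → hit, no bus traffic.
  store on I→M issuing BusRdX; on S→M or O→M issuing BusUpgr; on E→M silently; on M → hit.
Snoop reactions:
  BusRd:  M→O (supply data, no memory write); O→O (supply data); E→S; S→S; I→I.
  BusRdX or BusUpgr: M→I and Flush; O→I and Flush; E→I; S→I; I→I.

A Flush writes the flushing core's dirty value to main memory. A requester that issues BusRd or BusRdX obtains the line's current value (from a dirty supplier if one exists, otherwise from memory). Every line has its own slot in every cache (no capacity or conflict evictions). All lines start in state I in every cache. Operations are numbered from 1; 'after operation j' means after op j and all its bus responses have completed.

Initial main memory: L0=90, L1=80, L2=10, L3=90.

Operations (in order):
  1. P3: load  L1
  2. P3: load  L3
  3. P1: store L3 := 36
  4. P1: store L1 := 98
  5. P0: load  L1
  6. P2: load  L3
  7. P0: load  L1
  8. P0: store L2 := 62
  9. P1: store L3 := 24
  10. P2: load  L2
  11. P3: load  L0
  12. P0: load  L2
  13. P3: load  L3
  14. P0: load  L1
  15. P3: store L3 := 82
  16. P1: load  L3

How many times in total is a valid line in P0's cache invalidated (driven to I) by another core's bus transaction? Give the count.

step 1: P3: load  L1  ⟶  IIIE  (L1)  txn=BusRd  M[L1]=80
step 2: P3: load  L3  ⟶  IIIE  (L3)  txn=BusRd  M[L3]=90
step 3: P1: store L3 := 36  ⟶  IMII  (L3)  txn=BusRdX  M[L3]=90
step 4: P1: store L1 := 98  ⟶  IMII  (L1)  txn=BusRdX  M[L1]=80
step 5: P0: load  L1  ⟶  SOII  (L1)  txn=BusRd  M[L1]=80
step 6: P2: load  L3  ⟶  IOSI  (L3)  txn=BusRd  M[L3]=90
step 7: P0: load  L1  ⟶  SOII  (L1)  txn=∅  M[L1]=80
step 8: P0: store L2 := 62  ⟶  MIII  (L2)  txn=BusRdX  M[L2]=10
step 9: P1: store L3 := 24  ⟶  IMII  (L3)  txn=BusUpgr  M[L3]=90
step 10: P2: load  L2  ⟶  OISI  (L2)  txn=BusRd  M[L2]=10
step 11: P3: load  L0  ⟶  IIIE  (L0)  txn=BusRd  M[L0]=90
step 12: P0: load  L2  ⟶  OISI  (L2)  txn=∅  M[L2]=10
step 13: P3: load  L3  ⟶  IOIS  (L3)  txn=BusRd  M[L3]=90
step 14: P0: load  L1  ⟶  SOII  (L1)  txn=∅  M[L1]=80
step 15: P3: store L3 := 82  ⟶  IIIM  (L3)  txn=BusUpgr+Flush  M[L3]=24
step 16: P1: load  L3  ⟶  ISIO  (L3)  txn=BusRd  M[L3]=24

invalidations = 0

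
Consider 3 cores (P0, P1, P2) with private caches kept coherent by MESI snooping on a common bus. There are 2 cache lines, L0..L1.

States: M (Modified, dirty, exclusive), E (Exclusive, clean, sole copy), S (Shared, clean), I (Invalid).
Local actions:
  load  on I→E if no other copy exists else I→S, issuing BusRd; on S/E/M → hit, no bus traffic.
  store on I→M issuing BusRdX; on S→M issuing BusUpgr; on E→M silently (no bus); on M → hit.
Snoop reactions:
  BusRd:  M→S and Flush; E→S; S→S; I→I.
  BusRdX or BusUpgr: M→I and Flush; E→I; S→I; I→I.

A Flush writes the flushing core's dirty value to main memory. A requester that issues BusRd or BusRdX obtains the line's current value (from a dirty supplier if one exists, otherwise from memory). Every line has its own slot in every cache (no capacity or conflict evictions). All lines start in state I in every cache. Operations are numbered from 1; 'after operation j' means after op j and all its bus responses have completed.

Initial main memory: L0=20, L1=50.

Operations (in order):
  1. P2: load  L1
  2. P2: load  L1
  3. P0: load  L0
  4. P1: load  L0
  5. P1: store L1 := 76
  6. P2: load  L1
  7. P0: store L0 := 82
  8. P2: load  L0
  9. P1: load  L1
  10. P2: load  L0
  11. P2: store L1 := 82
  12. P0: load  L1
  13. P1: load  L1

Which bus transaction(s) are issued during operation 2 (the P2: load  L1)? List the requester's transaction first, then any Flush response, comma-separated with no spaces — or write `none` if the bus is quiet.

1. P2: load  L1  bus=[BusRd]  L1: P0=I P1=I P2=E  mem[L1]=50
2. P2: load  L1  bus=[-]  L1: P0=I P1=I P2=E  mem[L1]=50
3. P0: load  L0  bus=[BusRd]  L0: P0=E P1=I P2=I  mem[L0]=20
4. P1: load  L0  bus=[BusRd]  L0: P0=S P1=S P2=I  mem[L0]=20
5. P1: store L1 := 76  bus=[BusRdX]  L1: P0=I P1=M P2=I  mem[L1]=50
6. P2: load  L1  bus=[BusRd,Flush]  L1: P0=I P1=S P2=S  mem[L1]=76
7. P0: store L0 := 82  bus=[BusUpgr]  L0: P0=M P1=I P2=I  mem[L0]=20
8. P2: load  L0  bus=[BusRd,Flush]  L0: P0=S P1=I P2=S  mem[L0]=82
9. P1: load  L1  bus=[-]  L1: P0=I P1=S P2=S  mem[L1]=76
10. P2: load  L0  bus=[-]  L0: P0=S P1=I P2=S  mem[L0]=82
11. P2: store L1 := 82  bus=[BusUpgr]  L1: P0=I P1=I P2=M  mem[L1]=76
12. P0: load  L1  bus=[BusRd,Flush]  L1: P0=S P1=I P2=S  mem[L1]=82
13. P1: load  L1  bus=[BusRd]  L1: P0=S P1=S P2=S  mem[L1]=82

bus = none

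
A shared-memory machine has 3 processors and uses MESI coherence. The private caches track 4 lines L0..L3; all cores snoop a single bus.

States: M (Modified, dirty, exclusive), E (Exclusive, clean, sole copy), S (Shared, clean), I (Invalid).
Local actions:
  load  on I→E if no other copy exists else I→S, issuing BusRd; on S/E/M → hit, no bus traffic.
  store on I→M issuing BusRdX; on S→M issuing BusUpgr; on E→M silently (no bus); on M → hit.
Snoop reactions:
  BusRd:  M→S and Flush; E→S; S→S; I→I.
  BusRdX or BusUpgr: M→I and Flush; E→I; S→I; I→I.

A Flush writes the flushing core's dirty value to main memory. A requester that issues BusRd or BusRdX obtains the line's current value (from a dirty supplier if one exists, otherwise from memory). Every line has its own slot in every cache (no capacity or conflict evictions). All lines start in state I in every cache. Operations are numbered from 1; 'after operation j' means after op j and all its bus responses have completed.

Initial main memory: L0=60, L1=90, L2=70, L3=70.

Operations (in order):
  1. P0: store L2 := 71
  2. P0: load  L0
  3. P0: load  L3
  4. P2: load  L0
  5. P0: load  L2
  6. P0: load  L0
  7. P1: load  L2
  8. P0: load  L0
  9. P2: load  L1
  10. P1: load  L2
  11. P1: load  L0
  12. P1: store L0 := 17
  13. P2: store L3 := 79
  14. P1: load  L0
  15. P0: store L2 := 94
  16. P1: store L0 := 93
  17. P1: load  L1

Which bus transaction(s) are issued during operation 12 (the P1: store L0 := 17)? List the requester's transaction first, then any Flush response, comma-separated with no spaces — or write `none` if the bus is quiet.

bus = BusUpgr

  op1 P0: store L2 := 71 → M/I/I on L2; bus BusRdX; mem=70
  op2 P0: load  L0 → E/I/I on L0; bus BusRd; mem=60
  op3 P0: load  L3 → E/I/I on L3; bus BusRd; mem=70
  op4 P2: load  L0 → S/I/S on L0; bus BusRd; mem=60
  op5 P0: load  L2 → M/I/I on L2; bus (none); mem=70
  op6 P0: load  L0 → S/I/S on L0; bus (none); mem=60
  op7 P1: load  L2 → S/S/I on L2; bus BusRd Flush; mem=71
  op8 P0: load  L0 → S/I/S on L0; bus (none); mem=60
  op9 P2: load  L1 → I/I/E on L1; bus BusRd; mem=90
  op10 P1: load  L2 → S/S/I on L2; bus (none); mem=71
  op11 P1: load  L0 → S/S/S on L0; bus BusRd; mem=60
  op12 P1: store L0 := 17 → I/M/I on L0; bus BusUpgr; mem=60
  op13 P2: store L3 := 79 → I/I/M on L3; bus BusRdX; mem=70
  op14 P1: load  L0 → I/M/I on L0; bus (none); mem=60
  op15 P0: store L2 := 94 → M/I/I on L2; bus BusUpgr; mem=71
  op16 P1: store L0 := 93 → I/M/I on L0; bus (none); mem=60
  op17 P1: load  L1 → I/S/S on L1; bus BusRd; mem=90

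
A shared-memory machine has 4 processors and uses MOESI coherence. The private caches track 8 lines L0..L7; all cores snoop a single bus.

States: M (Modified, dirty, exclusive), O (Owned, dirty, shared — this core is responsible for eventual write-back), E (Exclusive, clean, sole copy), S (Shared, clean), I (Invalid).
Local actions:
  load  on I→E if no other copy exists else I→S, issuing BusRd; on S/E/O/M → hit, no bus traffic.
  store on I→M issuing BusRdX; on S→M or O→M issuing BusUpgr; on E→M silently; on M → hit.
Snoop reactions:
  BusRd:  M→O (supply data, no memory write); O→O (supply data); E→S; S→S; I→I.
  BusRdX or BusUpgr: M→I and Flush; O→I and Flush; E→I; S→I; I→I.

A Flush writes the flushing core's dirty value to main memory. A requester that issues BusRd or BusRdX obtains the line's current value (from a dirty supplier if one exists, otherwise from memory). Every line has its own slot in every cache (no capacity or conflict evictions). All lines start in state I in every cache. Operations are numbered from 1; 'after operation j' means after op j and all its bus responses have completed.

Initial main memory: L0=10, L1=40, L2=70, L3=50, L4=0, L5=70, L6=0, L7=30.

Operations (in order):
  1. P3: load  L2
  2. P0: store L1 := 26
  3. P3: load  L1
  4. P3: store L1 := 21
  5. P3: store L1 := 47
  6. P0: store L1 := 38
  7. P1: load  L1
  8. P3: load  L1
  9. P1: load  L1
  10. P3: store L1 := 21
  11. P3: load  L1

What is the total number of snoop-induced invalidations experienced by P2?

step 1: P3: load  L2  ⟶  IIIE  (L2)  txn=BusRd  M[L2]=70
step 2: P0: store L1 := 26  ⟶  MIII  (L1)  txn=BusRdX  M[L1]=40
step 3: P3: load  L1  ⟶  OIIS  (L1)  txn=BusRd  M[L1]=40
step 4: P3: store L1 := 21  ⟶  IIIM  (L1)  txn=BusUpgr+Flush  M[L1]=26
step 5: P3: store L1 := 47  ⟶  IIIM  (L1)  txn=∅  M[L1]=26
step 6: P0: store L1 := 38  ⟶  MIII  (L1)  txn=BusRdX+Flush  M[L1]=47
step 7: P1: load  L1  ⟶  OSII  (L1)  txn=BusRd  M[L1]=47
step 8: P3: load  L1  ⟶  OSIS  (L1)  txn=BusRd  M[L1]=47
step 9: P1: load  L1  ⟶  OSIS  (L1)  txn=∅  M[L1]=47
step 10: P3: store L1 := 21  ⟶  IIIM  (L1)  txn=BusUpgr+Flush  M[L1]=38
step 11: P3: load  L1  ⟶  IIIM  (L1)  txn=∅  M[L1]=38

invalidations = 0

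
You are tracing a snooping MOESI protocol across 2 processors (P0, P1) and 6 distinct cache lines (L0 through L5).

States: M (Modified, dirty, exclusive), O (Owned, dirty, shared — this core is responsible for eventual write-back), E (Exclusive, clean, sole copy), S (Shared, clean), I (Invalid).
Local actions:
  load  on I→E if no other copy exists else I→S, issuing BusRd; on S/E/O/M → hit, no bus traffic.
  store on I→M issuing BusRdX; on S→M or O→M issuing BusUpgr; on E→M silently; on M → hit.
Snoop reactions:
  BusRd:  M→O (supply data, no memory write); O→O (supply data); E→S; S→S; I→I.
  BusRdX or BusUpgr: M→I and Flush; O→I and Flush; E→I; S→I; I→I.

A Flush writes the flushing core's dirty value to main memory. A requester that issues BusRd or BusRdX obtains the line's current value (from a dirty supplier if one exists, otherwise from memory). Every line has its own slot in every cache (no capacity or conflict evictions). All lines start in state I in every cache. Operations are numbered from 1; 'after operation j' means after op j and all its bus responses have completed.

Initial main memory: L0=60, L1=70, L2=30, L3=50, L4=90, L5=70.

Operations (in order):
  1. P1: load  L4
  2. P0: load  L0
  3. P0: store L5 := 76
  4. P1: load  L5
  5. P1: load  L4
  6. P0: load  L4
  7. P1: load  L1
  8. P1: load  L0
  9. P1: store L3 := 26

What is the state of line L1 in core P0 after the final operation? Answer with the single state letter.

state = I

  op1 P1: load  L4 → I/E on L4; bus BusRd; mem=90
  op2 P0: load  L0 → E/I on L0; bus BusRd; mem=60
  op3 P0: store L5 := 76 → M/I on L5; bus BusRdX; mem=70
  op4 P1: load  L5 → O/S on L5; bus BusRd; mem=70
  op5 P1: load  L4 → I/E on L4; bus (none); mem=90
  op6 P0: load  L4 → S/S on L4; bus BusRd; mem=90
  op7 P1: load  L1 → I/E on L1; bus BusRd; mem=70
  op8 P1: load  L0 → S/S on L0; bus BusRd; mem=60
  op9 P1: store L3 := 26 → I/M on L3; bus BusRdX; mem=50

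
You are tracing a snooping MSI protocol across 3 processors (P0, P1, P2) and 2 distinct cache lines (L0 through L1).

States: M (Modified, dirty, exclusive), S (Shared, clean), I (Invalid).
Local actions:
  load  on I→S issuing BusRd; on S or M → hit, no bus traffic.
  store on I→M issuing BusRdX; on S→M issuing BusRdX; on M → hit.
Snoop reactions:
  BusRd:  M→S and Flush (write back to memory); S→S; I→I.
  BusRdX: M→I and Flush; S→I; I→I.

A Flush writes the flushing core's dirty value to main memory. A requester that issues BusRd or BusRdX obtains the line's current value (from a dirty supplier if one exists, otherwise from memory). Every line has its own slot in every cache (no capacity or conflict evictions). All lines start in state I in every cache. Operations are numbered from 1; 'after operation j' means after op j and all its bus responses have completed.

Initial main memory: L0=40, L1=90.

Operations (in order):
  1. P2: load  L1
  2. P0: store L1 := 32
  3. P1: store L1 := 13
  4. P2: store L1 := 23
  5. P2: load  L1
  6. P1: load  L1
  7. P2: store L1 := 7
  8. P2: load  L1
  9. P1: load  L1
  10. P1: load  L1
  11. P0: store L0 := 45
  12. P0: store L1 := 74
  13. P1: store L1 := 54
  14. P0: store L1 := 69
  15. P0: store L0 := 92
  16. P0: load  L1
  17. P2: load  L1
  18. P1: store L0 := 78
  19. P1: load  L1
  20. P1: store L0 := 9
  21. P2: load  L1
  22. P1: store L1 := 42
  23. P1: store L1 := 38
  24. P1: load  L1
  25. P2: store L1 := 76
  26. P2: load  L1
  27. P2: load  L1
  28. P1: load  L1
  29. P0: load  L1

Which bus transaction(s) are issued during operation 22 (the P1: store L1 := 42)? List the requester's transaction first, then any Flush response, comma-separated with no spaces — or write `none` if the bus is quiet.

[1] P2: load  L1 | P0:I, P1:I, P2:S(90) | bus: BusRd
[2] P0: store L1 := 32 | P0:M(32), P1:I, P2:I | bus: BusRdX
[3] P1: store L1 := 13 | P0:I, P1:M(13), P2:I | bus: BusRdX,Flush
[4] P2: store L1 := 23 | P0:I, P1:I, P2:M(23) | bus: BusRdX,Flush
[5] P2: load  L1 | P0:I, P1:I, P2:M(23) | bus: none
[6] P1: load  L1 | P0:I, P1:S(23), P2:S(23) | bus: BusRd,Flush
[7] P2: store L1 := 7 | P0:I, P1:I, P2:M(7) | bus: BusRdX
[8] P2: load  L1 | P0:I, P1:I, P2:M(7) | bus: none
[9] P1: load  L1 | P0:I, P1:S(7), P2:S(7) | bus: BusRd,Flush
[10] P1: load  L1 | P0:I, P1:S(7), P2:S(7) | bus: none
[11] P0: store L0 := 45 | P0:M(45), P1:I, P2:I | bus: BusRdX
[12] P0: store L1 := 74 | P0:M(74), P1:I, P2:I | bus: BusRdX
[13] P1: store L1 := 54 | P0:I, P1:M(54), P2:I | bus: BusRdX,Flush
[14] P0: store L1 := 69 | P0:M(69), P1:I, P2:I | bus: BusRdX,Flush
[15] P0: store L0 := 92 | P0:M(92), P1:I, P2:I | bus: none
[16] P0: load  L1 | P0:M(69), P1:I, P2:I | bus: none
[17] P2: load  L1 | P0:S(69), P1:I, P2:S(69) | bus: BusRd,Flush
[18] P1: store L0 := 78 | P0:I, P1:M(78), P2:I | bus: BusRdX,Flush
[19] P1: load  L1 | P0:S(69), P1:S(69), P2:S(69) | bus: BusRd
[20] P1: store L0 := 9 | P0:I, P1:M(9), P2:I | bus: none
[21] P2: load  L1 | P0:S(69), P1:S(69), P2:S(69) | bus: none
[22] P1: store L1 := 42 | P0:I, P1:M(42), P2:I | bus: BusRdX
[23] P1: store L1 := 38 | P0:I, P1:M(38), P2:I | bus: none
[24] P1: load  L1 | P0:I, P1:M(38), P2:I | bus: none
[25] P2: store L1 := 76 | P0:I, P1:I, P2:M(76) | bus: BusRdX,Flush
[26] P2: load  L1 | P0:I, P1:I, P2:M(76) | bus: none
[27] P2: load  L1 | P0:I, P1:I, P2:M(76) | bus: none
[28] P1: load  L1 | P0:I, P1:S(76), P2:S(76) | bus: BusRd,Flush
[29] P0: load  L1 | P0:S(76), P1:S(76), P2:S(76) | bus: BusRd

bus = BusRdX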